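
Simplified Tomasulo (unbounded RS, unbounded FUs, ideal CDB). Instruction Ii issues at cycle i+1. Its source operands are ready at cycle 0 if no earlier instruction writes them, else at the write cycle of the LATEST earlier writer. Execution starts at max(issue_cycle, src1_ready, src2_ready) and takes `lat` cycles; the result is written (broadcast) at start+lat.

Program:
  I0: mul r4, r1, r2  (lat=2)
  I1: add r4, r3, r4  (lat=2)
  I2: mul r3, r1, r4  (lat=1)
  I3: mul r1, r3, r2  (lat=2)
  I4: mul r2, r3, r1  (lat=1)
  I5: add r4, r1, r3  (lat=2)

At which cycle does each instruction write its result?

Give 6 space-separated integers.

Answer: 3 5 6 8 9 10

Derivation:
I0 mul r4: issue@1 deps=(None,None) exec_start@1 write@3
I1 add r4: issue@2 deps=(None,0) exec_start@3 write@5
I2 mul r3: issue@3 deps=(None,1) exec_start@5 write@6
I3 mul r1: issue@4 deps=(2,None) exec_start@6 write@8
I4 mul r2: issue@5 deps=(2,3) exec_start@8 write@9
I5 add r4: issue@6 deps=(3,2) exec_start@8 write@10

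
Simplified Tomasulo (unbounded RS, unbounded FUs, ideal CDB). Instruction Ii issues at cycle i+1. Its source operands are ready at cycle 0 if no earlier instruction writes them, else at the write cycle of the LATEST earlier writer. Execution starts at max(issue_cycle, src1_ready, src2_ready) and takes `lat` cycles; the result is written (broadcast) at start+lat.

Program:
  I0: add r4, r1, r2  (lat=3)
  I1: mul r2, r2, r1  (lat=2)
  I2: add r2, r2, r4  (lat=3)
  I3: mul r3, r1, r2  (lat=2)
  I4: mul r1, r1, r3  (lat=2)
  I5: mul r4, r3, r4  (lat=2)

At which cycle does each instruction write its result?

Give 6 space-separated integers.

I0 add r4: issue@1 deps=(None,None) exec_start@1 write@4
I1 mul r2: issue@2 deps=(None,None) exec_start@2 write@4
I2 add r2: issue@3 deps=(1,0) exec_start@4 write@7
I3 mul r3: issue@4 deps=(None,2) exec_start@7 write@9
I4 mul r1: issue@5 deps=(None,3) exec_start@9 write@11
I5 mul r4: issue@6 deps=(3,0) exec_start@9 write@11

Answer: 4 4 7 9 11 11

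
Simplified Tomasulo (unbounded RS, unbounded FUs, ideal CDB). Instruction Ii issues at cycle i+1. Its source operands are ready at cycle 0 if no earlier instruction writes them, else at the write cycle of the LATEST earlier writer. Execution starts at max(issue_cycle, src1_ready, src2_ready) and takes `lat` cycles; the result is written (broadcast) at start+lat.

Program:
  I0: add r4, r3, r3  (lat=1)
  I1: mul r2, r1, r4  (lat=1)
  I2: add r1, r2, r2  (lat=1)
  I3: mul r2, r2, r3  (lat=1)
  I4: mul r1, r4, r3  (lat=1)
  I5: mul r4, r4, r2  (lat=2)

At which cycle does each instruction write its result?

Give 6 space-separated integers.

Answer: 2 3 4 5 6 8

Derivation:
I0 add r4: issue@1 deps=(None,None) exec_start@1 write@2
I1 mul r2: issue@2 deps=(None,0) exec_start@2 write@3
I2 add r1: issue@3 deps=(1,1) exec_start@3 write@4
I3 mul r2: issue@4 deps=(1,None) exec_start@4 write@5
I4 mul r1: issue@5 deps=(0,None) exec_start@5 write@6
I5 mul r4: issue@6 deps=(0,3) exec_start@6 write@8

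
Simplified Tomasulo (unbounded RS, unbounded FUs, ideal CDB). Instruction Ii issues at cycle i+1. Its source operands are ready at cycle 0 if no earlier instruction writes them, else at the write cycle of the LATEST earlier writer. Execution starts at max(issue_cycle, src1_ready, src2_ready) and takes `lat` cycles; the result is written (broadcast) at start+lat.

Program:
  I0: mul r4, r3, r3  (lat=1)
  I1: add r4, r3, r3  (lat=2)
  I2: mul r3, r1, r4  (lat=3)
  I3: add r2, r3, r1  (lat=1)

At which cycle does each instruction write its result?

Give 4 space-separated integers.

Answer: 2 4 7 8

Derivation:
I0 mul r4: issue@1 deps=(None,None) exec_start@1 write@2
I1 add r4: issue@2 deps=(None,None) exec_start@2 write@4
I2 mul r3: issue@3 deps=(None,1) exec_start@4 write@7
I3 add r2: issue@4 deps=(2,None) exec_start@7 write@8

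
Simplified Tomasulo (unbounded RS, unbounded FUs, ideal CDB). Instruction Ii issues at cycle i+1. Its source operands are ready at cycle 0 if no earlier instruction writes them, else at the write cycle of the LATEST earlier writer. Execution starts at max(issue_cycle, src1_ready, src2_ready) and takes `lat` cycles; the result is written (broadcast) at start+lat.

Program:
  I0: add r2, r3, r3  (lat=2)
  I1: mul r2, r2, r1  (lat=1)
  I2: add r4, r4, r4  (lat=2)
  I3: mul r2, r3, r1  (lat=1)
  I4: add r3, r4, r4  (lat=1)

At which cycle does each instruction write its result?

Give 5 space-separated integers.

I0 add r2: issue@1 deps=(None,None) exec_start@1 write@3
I1 mul r2: issue@2 deps=(0,None) exec_start@3 write@4
I2 add r4: issue@3 deps=(None,None) exec_start@3 write@5
I3 mul r2: issue@4 deps=(None,None) exec_start@4 write@5
I4 add r3: issue@5 deps=(2,2) exec_start@5 write@6

Answer: 3 4 5 5 6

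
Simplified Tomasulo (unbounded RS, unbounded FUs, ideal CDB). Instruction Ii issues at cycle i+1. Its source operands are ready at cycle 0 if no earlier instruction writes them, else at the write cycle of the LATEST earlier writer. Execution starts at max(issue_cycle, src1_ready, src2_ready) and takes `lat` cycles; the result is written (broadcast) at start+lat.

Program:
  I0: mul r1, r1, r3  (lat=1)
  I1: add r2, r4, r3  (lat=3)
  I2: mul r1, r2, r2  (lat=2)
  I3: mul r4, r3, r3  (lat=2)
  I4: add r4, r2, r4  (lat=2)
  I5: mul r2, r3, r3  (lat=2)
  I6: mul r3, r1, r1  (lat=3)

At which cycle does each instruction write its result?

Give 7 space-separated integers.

I0 mul r1: issue@1 deps=(None,None) exec_start@1 write@2
I1 add r2: issue@2 deps=(None,None) exec_start@2 write@5
I2 mul r1: issue@3 deps=(1,1) exec_start@5 write@7
I3 mul r4: issue@4 deps=(None,None) exec_start@4 write@6
I4 add r4: issue@5 deps=(1,3) exec_start@6 write@8
I5 mul r2: issue@6 deps=(None,None) exec_start@6 write@8
I6 mul r3: issue@7 deps=(2,2) exec_start@7 write@10

Answer: 2 5 7 6 8 8 10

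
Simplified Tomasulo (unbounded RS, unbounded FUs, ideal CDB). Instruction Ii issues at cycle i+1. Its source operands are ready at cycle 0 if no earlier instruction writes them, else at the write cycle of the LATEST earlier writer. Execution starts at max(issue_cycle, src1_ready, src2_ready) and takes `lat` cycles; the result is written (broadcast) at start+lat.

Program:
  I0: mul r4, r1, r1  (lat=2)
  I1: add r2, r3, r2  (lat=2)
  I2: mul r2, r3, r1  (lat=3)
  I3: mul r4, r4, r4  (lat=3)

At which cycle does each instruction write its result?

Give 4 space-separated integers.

Answer: 3 4 6 7

Derivation:
I0 mul r4: issue@1 deps=(None,None) exec_start@1 write@3
I1 add r2: issue@2 deps=(None,None) exec_start@2 write@4
I2 mul r2: issue@3 deps=(None,None) exec_start@3 write@6
I3 mul r4: issue@4 deps=(0,0) exec_start@4 write@7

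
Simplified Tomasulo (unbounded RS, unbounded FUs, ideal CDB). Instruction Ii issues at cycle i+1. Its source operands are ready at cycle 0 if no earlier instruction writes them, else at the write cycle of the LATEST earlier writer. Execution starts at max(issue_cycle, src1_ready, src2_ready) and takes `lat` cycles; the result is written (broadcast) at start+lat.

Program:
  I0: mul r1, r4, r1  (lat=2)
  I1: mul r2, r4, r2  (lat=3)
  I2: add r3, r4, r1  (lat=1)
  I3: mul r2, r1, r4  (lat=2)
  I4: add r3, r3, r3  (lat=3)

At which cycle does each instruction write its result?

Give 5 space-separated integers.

I0 mul r1: issue@1 deps=(None,None) exec_start@1 write@3
I1 mul r2: issue@2 deps=(None,None) exec_start@2 write@5
I2 add r3: issue@3 deps=(None,0) exec_start@3 write@4
I3 mul r2: issue@4 deps=(0,None) exec_start@4 write@6
I4 add r3: issue@5 deps=(2,2) exec_start@5 write@8

Answer: 3 5 4 6 8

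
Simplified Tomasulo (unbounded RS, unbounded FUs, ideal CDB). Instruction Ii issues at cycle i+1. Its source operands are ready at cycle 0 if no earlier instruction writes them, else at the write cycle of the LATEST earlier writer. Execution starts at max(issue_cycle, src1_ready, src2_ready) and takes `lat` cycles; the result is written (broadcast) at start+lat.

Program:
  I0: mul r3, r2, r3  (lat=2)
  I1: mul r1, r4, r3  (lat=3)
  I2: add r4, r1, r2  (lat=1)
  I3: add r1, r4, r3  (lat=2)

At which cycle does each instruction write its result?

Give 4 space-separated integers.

Answer: 3 6 7 9

Derivation:
I0 mul r3: issue@1 deps=(None,None) exec_start@1 write@3
I1 mul r1: issue@2 deps=(None,0) exec_start@3 write@6
I2 add r4: issue@3 deps=(1,None) exec_start@6 write@7
I3 add r1: issue@4 deps=(2,0) exec_start@7 write@9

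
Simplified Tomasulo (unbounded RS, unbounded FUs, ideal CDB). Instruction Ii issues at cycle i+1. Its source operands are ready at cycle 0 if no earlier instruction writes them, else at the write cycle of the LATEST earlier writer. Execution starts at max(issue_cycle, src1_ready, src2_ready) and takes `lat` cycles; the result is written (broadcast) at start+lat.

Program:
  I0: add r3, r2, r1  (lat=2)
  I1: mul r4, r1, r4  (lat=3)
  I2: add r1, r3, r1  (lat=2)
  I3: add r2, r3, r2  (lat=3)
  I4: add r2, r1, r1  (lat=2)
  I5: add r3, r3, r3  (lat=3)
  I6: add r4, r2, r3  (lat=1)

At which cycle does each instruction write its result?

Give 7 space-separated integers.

Answer: 3 5 5 7 7 9 10

Derivation:
I0 add r3: issue@1 deps=(None,None) exec_start@1 write@3
I1 mul r4: issue@2 deps=(None,None) exec_start@2 write@5
I2 add r1: issue@3 deps=(0,None) exec_start@3 write@5
I3 add r2: issue@4 deps=(0,None) exec_start@4 write@7
I4 add r2: issue@5 deps=(2,2) exec_start@5 write@7
I5 add r3: issue@6 deps=(0,0) exec_start@6 write@9
I6 add r4: issue@7 deps=(4,5) exec_start@9 write@10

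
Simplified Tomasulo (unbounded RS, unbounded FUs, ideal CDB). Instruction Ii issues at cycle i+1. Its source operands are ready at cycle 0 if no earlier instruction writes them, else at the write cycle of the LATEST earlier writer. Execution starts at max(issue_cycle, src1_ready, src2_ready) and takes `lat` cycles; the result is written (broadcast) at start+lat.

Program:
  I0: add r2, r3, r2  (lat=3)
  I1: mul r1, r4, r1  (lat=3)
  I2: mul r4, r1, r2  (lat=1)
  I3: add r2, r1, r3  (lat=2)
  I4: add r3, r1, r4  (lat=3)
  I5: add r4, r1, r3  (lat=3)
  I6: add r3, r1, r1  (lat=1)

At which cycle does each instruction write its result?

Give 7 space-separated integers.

Answer: 4 5 6 7 9 12 8

Derivation:
I0 add r2: issue@1 deps=(None,None) exec_start@1 write@4
I1 mul r1: issue@2 deps=(None,None) exec_start@2 write@5
I2 mul r4: issue@3 deps=(1,0) exec_start@5 write@6
I3 add r2: issue@4 deps=(1,None) exec_start@5 write@7
I4 add r3: issue@5 deps=(1,2) exec_start@6 write@9
I5 add r4: issue@6 deps=(1,4) exec_start@9 write@12
I6 add r3: issue@7 deps=(1,1) exec_start@7 write@8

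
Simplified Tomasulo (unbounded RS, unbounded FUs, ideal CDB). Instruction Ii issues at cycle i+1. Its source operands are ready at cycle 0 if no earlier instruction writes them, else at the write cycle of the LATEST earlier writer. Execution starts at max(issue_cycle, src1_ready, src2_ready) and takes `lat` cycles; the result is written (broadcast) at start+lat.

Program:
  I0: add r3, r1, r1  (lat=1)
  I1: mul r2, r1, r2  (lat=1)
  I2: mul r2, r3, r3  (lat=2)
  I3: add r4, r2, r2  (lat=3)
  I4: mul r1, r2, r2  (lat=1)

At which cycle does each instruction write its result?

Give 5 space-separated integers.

I0 add r3: issue@1 deps=(None,None) exec_start@1 write@2
I1 mul r2: issue@2 deps=(None,None) exec_start@2 write@3
I2 mul r2: issue@3 deps=(0,0) exec_start@3 write@5
I3 add r4: issue@4 deps=(2,2) exec_start@5 write@8
I4 mul r1: issue@5 deps=(2,2) exec_start@5 write@6

Answer: 2 3 5 8 6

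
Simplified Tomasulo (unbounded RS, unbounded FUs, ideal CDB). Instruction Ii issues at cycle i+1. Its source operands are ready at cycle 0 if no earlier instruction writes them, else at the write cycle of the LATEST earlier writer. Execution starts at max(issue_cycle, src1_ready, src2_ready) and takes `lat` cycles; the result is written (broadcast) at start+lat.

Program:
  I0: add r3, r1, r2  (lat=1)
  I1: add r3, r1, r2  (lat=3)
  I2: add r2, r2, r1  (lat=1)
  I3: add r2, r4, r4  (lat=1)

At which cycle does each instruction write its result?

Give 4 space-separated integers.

Answer: 2 5 4 5

Derivation:
I0 add r3: issue@1 deps=(None,None) exec_start@1 write@2
I1 add r3: issue@2 deps=(None,None) exec_start@2 write@5
I2 add r2: issue@3 deps=(None,None) exec_start@3 write@4
I3 add r2: issue@4 deps=(None,None) exec_start@4 write@5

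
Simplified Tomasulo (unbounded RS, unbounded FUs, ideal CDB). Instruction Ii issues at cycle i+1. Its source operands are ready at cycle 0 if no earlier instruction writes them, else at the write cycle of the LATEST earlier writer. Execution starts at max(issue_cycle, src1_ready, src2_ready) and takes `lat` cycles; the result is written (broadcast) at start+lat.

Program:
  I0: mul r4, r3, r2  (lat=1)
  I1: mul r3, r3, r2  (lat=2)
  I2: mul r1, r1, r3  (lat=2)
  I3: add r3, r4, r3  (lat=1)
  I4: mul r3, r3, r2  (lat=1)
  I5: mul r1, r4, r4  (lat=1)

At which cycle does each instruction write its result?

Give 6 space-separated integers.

Answer: 2 4 6 5 6 7

Derivation:
I0 mul r4: issue@1 deps=(None,None) exec_start@1 write@2
I1 mul r3: issue@2 deps=(None,None) exec_start@2 write@4
I2 mul r1: issue@3 deps=(None,1) exec_start@4 write@6
I3 add r3: issue@4 deps=(0,1) exec_start@4 write@5
I4 mul r3: issue@5 deps=(3,None) exec_start@5 write@6
I5 mul r1: issue@6 deps=(0,0) exec_start@6 write@7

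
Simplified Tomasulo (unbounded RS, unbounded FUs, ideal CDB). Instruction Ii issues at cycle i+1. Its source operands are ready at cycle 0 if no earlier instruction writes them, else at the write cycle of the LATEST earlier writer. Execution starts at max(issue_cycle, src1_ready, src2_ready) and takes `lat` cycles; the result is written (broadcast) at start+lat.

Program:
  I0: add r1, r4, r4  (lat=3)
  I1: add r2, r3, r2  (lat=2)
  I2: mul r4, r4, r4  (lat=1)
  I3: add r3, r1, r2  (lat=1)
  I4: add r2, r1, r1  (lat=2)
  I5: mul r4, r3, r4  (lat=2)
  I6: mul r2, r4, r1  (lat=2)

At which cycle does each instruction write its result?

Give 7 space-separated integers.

I0 add r1: issue@1 deps=(None,None) exec_start@1 write@4
I1 add r2: issue@2 deps=(None,None) exec_start@2 write@4
I2 mul r4: issue@3 deps=(None,None) exec_start@3 write@4
I3 add r3: issue@4 deps=(0,1) exec_start@4 write@5
I4 add r2: issue@5 deps=(0,0) exec_start@5 write@7
I5 mul r4: issue@6 deps=(3,2) exec_start@6 write@8
I6 mul r2: issue@7 deps=(5,0) exec_start@8 write@10

Answer: 4 4 4 5 7 8 10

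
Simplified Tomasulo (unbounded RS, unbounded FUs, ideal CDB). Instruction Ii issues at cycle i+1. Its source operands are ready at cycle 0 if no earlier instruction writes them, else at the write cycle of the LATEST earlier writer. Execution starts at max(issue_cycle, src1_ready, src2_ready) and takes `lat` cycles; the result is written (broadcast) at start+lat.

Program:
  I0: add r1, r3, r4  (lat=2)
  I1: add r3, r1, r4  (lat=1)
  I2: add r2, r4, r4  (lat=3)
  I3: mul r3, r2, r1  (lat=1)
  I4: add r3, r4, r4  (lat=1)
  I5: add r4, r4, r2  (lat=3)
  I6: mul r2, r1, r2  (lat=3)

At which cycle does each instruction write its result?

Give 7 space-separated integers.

I0 add r1: issue@1 deps=(None,None) exec_start@1 write@3
I1 add r3: issue@2 deps=(0,None) exec_start@3 write@4
I2 add r2: issue@3 deps=(None,None) exec_start@3 write@6
I3 mul r3: issue@4 deps=(2,0) exec_start@6 write@7
I4 add r3: issue@5 deps=(None,None) exec_start@5 write@6
I5 add r4: issue@6 deps=(None,2) exec_start@6 write@9
I6 mul r2: issue@7 deps=(0,2) exec_start@7 write@10

Answer: 3 4 6 7 6 9 10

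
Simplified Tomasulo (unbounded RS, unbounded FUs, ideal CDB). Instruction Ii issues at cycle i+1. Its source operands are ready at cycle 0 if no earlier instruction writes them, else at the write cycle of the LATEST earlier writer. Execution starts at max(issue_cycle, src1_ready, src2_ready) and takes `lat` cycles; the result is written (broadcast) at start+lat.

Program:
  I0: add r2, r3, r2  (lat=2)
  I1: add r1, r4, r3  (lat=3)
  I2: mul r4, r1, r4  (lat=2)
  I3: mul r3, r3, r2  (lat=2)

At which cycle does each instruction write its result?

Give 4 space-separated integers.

I0 add r2: issue@1 deps=(None,None) exec_start@1 write@3
I1 add r1: issue@2 deps=(None,None) exec_start@2 write@5
I2 mul r4: issue@3 deps=(1,None) exec_start@5 write@7
I3 mul r3: issue@4 deps=(None,0) exec_start@4 write@6

Answer: 3 5 7 6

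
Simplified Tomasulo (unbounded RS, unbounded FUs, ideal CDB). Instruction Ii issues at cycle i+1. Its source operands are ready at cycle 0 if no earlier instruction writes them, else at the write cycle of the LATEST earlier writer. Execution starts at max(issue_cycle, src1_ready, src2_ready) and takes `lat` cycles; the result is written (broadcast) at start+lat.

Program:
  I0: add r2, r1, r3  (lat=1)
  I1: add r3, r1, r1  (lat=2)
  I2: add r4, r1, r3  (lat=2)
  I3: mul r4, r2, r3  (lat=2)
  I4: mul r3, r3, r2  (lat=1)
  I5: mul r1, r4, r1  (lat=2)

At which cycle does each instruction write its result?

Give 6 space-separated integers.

I0 add r2: issue@1 deps=(None,None) exec_start@1 write@2
I1 add r3: issue@2 deps=(None,None) exec_start@2 write@4
I2 add r4: issue@3 deps=(None,1) exec_start@4 write@6
I3 mul r4: issue@4 deps=(0,1) exec_start@4 write@6
I4 mul r3: issue@5 deps=(1,0) exec_start@5 write@6
I5 mul r1: issue@6 deps=(3,None) exec_start@6 write@8

Answer: 2 4 6 6 6 8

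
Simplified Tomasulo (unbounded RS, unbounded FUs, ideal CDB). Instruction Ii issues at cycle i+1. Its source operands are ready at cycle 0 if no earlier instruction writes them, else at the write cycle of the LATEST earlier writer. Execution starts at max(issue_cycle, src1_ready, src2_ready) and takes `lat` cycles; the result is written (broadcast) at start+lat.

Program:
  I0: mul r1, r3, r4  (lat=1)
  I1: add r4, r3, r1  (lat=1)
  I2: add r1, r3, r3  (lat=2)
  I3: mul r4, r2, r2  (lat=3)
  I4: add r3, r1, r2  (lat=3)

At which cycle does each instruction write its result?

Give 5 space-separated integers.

I0 mul r1: issue@1 deps=(None,None) exec_start@1 write@2
I1 add r4: issue@2 deps=(None,0) exec_start@2 write@3
I2 add r1: issue@3 deps=(None,None) exec_start@3 write@5
I3 mul r4: issue@4 deps=(None,None) exec_start@4 write@7
I4 add r3: issue@5 deps=(2,None) exec_start@5 write@8

Answer: 2 3 5 7 8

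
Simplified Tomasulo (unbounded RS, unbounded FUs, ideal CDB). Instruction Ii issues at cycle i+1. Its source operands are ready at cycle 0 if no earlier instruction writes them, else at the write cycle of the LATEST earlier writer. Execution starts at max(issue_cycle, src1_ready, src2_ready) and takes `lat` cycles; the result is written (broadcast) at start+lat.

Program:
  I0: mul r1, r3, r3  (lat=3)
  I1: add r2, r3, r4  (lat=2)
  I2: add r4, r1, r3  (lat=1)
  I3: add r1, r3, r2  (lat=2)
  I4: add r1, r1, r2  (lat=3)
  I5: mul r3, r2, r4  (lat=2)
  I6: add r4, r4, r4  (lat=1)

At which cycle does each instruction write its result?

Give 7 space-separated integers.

Answer: 4 4 5 6 9 8 8

Derivation:
I0 mul r1: issue@1 deps=(None,None) exec_start@1 write@4
I1 add r2: issue@2 deps=(None,None) exec_start@2 write@4
I2 add r4: issue@3 deps=(0,None) exec_start@4 write@5
I3 add r1: issue@4 deps=(None,1) exec_start@4 write@6
I4 add r1: issue@5 deps=(3,1) exec_start@6 write@9
I5 mul r3: issue@6 deps=(1,2) exec_start@6 write@8
I6 add r4: issue@7 deps=(2,2) exec_start@7 write@8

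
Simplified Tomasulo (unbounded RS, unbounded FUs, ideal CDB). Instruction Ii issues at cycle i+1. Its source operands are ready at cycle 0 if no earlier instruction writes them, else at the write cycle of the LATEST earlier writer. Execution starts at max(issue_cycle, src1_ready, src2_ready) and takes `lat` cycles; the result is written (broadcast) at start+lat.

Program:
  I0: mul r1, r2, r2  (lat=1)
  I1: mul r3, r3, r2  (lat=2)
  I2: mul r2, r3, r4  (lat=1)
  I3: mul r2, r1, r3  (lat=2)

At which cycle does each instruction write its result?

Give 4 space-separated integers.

Answer: 2 4 5 6

Derivation:
I0 mul r1: issue@1 deps=(None,None) exec_start@1 write@2
I1 mul r3: issue@2 deps=(None,None) exec_start@2 write@4
I2 mul r2: issue@3 deps=(1,None) exec_start@4 write@5
I3 mul r2: issue@4 deps=(0,1) exec_start@4 write@6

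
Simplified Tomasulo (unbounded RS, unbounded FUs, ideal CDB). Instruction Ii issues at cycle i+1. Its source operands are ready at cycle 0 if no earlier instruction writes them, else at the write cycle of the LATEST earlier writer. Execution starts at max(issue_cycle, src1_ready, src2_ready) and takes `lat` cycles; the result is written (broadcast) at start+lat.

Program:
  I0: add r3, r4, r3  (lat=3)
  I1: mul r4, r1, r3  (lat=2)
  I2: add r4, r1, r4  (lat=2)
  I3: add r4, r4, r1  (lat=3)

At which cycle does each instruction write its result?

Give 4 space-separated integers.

I0 add r3: issue@1 deps=(None,None) exec_start@1 write@4
I1 mul r4: issue@2 deps=(None,0) exec_start@4 write@6
I2 add r4: issue@3 deps=(None,1) exec_start@6 write@8
I3 add r4: issue@4 deps=(2,None) exec_start@8 write@11

Answer: 4 6 8 11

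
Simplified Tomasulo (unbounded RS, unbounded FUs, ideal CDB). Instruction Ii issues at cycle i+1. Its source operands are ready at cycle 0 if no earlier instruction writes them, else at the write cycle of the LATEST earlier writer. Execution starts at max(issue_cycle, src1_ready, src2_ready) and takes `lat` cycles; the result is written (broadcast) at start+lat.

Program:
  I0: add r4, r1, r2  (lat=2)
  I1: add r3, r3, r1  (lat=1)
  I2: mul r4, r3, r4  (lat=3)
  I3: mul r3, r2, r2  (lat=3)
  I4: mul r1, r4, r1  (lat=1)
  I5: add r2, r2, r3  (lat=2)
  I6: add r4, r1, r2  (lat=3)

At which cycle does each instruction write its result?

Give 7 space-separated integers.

I0 add r4: issue@1 deps=(None,None) exec_start@1 write@3
I1 add r3: issue@2 deps=(None,None) exec_start@2 write@3
I2 mul r4: issue@3 deps=(1,0) exec_start@3 write@6
I3 mul r3: issue@4 deps=(None,None) exec_start@4 write@7
I4 mul r1: issue@5 deps=(2,None) exec_start@6 write@7
I5 add r2: issue@6 deps=(None,3) exec_start@7 write@9
I6 add r4: issue@7 deps=(4,5) exec_start@9 write@12

Answer: 3 3 6 7 7 9 12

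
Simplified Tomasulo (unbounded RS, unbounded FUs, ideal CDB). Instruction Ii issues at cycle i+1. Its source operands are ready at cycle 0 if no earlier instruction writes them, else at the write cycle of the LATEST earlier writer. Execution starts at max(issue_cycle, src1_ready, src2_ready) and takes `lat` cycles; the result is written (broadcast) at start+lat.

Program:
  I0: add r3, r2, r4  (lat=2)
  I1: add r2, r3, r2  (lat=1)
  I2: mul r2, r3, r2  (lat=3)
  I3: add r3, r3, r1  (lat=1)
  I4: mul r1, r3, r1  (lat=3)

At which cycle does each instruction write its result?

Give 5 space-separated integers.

Answer: 3 4 7 5 8

Derivation:
I0 add r3: issue@1 deps=(None,None) exec_start@1 write@3
I1 add r2: issue@2 deps=(0,None) exec_start@3 write@4
I2 mul r2: issue@3 deps=(0,1) exec_start@4 write@7
I3 add r3: issue@4 deps=(0,None) exec_start@4 write@5
I4 mul r1: issue@5 deps=(3,None) exec_start@5 write@8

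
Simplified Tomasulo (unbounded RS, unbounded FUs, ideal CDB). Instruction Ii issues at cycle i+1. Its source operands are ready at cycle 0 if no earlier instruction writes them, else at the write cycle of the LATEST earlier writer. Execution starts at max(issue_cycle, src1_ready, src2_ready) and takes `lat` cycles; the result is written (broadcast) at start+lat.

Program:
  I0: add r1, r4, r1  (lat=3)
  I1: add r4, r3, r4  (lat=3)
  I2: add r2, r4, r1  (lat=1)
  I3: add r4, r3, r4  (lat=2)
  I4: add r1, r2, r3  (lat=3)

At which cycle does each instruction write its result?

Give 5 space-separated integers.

I0 add r1: issue@1 deps=(None,None) exec_start@1 write@4
I1 add r4: issue@2 deps=(None,None) exec_start@2 write@5
I2 add r2: issue@3 deps=(1,0) exec_start@5 write@6
I3 add r4: issue@4 deps=(None,1) exec_start@5 write@7
I4 add r1: issue@5 deps=(2,None) exec_start@6 write@9

Answer: 4 5 6 7 9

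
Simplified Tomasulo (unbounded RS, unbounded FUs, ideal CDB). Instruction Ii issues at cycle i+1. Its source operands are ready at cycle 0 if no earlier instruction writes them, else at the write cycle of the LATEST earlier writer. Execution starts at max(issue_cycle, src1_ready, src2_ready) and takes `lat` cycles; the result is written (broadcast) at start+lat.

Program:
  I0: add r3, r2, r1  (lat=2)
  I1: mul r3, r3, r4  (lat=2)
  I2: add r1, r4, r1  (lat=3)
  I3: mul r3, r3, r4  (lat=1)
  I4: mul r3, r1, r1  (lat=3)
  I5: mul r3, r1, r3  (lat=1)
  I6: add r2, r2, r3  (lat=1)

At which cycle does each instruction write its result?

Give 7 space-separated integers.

Answer: 3 5 6 6 9 10 11

Derivation:
I0 add r3: issue@1 deps=(None,None) exec_start@1 write@3
I1 mul r3: issue@2 deps=(0,None) exec_start@3 write@5
I2 add r1: issue@3 deps=(None,None) exec_start@3 write@6
I3 mul r3: issue@4 deps=(1,None) exec_start@5 write@6
I4 mul r3: issue@5 deps=(2,2) exec_start@6 write@9
I5 mul r3: issue@6 deps=(2,4) exec_start@9 write@10
I6 add r2: issue@7 deps=(None,5) exec_start@10 write@11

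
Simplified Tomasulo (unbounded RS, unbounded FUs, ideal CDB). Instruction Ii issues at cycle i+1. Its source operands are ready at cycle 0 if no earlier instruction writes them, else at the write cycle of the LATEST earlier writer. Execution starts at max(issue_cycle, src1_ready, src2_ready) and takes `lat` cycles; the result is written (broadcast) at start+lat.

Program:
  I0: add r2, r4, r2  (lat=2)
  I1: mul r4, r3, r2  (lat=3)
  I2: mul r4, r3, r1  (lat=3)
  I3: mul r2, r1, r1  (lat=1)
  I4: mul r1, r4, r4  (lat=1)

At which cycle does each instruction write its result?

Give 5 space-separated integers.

Answer: 3 6 6 5 7

Derivation:
I0 add r2: issue@1 deps=(None,None) exec_start@1 write@3
I1 mul r4: issue@2 deps=(None,0) exec_start@3 write@6
I2 mul r4: issue@3 deps=(None,None) exec_start@3 write@6
I3 mul r2: issue@4 deps=(None,None) exec_start@4 write@5
I4 mul r1: issue@5 deps=(2,2) exec_start@6 write@7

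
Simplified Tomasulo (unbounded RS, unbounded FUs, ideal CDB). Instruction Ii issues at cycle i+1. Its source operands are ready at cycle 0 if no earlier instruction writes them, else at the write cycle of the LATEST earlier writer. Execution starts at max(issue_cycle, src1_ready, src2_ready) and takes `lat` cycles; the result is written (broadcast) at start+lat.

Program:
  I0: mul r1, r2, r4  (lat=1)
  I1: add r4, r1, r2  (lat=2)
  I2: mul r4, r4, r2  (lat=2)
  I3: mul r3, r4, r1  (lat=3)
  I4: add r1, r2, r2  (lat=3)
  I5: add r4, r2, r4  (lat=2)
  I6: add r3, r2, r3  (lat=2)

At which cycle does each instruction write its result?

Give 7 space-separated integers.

I0 mul r1: issue@1 deps=(None,None) exec_start@1 write@2
I1 add r4: issue@2 deps=(0,None) exec_start@2 write@4
I2 mul r4: issue@3 deps=(1,None) exec_start@4 write@6
I3 mul r3: issue@4 deps=(2,0) exec_start@6 write@9
I4 add r1: issue@5 deps=(None,None) exec_start@5 write@8
I5 add r4: issue@6 deps=(None,2) exec_start@6 write@8
I6 add r3: issue@7 deps=(None,3) exec_start@9 write@11

Answer: 2 4 6 9 8 8 11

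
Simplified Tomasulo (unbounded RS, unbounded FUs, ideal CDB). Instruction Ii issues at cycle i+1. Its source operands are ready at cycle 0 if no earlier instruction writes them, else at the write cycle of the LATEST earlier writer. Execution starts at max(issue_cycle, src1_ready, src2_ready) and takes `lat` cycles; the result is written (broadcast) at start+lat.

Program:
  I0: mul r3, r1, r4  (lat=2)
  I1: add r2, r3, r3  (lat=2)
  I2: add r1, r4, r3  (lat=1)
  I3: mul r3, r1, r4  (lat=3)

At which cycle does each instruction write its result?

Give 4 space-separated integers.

Answer: 3 5 4 7

Derivation:
I0 mul r3: issue@1 deps=(None,None) exec_start@1 write@3
I1 add r2: issue@2 deps=(0,0) exec_start@3 write@5
I2 add r1: issue@3 deps=(None,0) exec_start@3 write@4
I3 mul r3: issue@4 deps=(2,None) exec_start@4 write@7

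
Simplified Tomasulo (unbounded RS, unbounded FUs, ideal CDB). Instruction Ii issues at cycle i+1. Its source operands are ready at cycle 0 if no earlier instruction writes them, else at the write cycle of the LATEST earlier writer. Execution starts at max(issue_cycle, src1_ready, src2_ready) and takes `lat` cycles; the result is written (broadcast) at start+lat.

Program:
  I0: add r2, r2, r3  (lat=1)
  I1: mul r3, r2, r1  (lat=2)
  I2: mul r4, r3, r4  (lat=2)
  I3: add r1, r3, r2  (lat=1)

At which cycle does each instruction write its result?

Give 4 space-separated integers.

Answer: 2 4 6 5

Derivation:
I0 add r2: issue@1 deps=(None,None) exec_start@1 write@2
I1 mul r3: issue@2 deps=(0,None) exec_start@2 write@4
I2 mul r4: issue@3 deps=(1,None) exec_start@4 write@6
I3 add r1: issue@4 deps=(1,0) exec_start@4 write@5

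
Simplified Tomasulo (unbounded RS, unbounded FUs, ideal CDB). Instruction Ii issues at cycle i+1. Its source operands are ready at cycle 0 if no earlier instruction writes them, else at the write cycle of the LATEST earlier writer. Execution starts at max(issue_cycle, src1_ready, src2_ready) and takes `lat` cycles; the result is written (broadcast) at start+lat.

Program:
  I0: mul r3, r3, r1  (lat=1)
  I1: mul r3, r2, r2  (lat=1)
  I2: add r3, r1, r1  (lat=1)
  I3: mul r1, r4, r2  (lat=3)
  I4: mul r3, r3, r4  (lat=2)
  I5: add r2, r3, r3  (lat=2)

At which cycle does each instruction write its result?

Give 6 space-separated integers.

Answer: 2 3 4 7 7 9

Derivation:
I0 mul r3: issue@1 deps=(None,None) exec_start@1 write@2
I1 mul r3: issue@2 deps=(None,None) exec_start@2 write@3
I2 add r3: issue@3 deps=(None,None) exec_start@3 write@4
I3 mul r1: issue@4 deps=(None,None) exec_start@4 write@7
I4 mul r3: issue@5 deps=(2,None) exec_start@5 write@7
I5 add r2: issue@6 deps=(4,4) exec_start@7 write@9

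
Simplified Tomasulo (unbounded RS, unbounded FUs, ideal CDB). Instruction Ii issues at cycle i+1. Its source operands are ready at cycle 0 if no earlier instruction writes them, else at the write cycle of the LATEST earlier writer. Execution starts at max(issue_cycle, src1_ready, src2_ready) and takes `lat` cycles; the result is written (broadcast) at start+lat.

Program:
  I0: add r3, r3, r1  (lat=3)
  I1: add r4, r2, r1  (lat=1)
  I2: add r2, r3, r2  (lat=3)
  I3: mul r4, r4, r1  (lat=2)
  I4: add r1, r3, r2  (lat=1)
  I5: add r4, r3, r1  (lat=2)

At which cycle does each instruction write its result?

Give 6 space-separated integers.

Answer: 4 3 7 6 8 10

Derivation:
I0 add r3: issue@1 deps=(None,None) exec_start@1 write@4
I1 add r4: issue@2 deps=(None,None) exec_start@2 write@3
I2 add r2: issue@3 deps=(0,None) exec_start@4 write@7
I3 mul r4: issue@4 deps=(1,None) exec_start@4 write@6
I4 add r1: issue@5 deps=(0,2) exec_start@7 write@8
I5 add r4: issue@6 deps=(0,4) exec_start@8 write@10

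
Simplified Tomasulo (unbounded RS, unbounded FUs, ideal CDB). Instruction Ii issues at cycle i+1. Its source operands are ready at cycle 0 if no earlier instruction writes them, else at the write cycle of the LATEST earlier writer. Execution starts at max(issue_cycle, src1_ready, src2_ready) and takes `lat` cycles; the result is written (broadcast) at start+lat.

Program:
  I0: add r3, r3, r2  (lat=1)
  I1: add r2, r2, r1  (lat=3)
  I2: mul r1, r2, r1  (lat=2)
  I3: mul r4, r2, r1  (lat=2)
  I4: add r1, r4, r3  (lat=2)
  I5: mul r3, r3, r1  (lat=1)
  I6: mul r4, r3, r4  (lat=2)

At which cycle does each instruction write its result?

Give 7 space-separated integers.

I0 add r3: issue@1 deps=(None,None) exec_start@1 write@2
I1 add r2: issue@2 deps=(None,None) exec_start@2 write@5
I2 mul r1: issue@3 deps=(1,None) exec_start@5 write@7
I3 mul r4: issue@4 deps=(1,2) exec_start@7 write@9
I4 add r1: issue@5 deps=(3,0) exec_start@9 write@11
I5 mul r3: issue@6 deps=(0,4) exec_start@11 write@12
I6 mul r4: issue@7 deps=(5,3) exec_start@12 write@14

Answer: 2 5 7 9 11 12 14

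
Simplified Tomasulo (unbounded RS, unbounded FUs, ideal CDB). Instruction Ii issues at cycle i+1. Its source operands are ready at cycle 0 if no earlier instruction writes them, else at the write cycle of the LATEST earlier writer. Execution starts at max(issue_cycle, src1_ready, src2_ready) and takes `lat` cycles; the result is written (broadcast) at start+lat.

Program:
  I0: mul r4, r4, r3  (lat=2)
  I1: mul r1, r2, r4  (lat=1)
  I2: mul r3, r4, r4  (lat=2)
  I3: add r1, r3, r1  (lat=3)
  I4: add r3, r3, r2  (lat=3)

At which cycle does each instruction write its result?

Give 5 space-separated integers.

Answer: 3 4 5 8 8

Derivation:
I0 mul r4: issue@1 deps=(None,None) exec_start@1 write@3
I1 mul r1: issue@2 deps=(None,0) exec_start@3 write@4
I2 mul r3: issue@3 deps=(0,0) exec_start@3 write@5
I3 add r1: issue@4 deps=(2,1) exec_start@5 write@8
I4 add r3: issue@5 deps=(2,None) exec_start@5 write@8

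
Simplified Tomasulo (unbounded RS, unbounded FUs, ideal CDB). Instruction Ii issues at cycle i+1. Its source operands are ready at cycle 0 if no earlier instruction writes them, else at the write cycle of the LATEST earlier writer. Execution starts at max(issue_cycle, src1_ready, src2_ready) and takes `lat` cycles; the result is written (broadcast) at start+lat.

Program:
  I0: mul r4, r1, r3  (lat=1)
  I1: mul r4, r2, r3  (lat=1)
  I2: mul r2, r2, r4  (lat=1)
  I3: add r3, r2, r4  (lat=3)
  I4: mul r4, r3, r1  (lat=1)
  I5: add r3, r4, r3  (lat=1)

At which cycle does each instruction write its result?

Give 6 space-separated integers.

Answer: 2 3 4 7 8 9

Derivation:
I0 mul r4: issue@1 deps=(None,None) exec_start@1 write@2
I1 mul r4: issue@2 deps=(None,None) exec_start@2 write@3
I2 mul r2: issue@3 deps=(None,1) exec_start@3 write@4
I3 add r3: issue@4 deps=(2,1) exec_start@4 write@7
I4 mul r4: issue@5 deps=(3,None) exec_start@7 write@8
I5 add r3: issue@6 deps=(4,3) exec_start@8 write@9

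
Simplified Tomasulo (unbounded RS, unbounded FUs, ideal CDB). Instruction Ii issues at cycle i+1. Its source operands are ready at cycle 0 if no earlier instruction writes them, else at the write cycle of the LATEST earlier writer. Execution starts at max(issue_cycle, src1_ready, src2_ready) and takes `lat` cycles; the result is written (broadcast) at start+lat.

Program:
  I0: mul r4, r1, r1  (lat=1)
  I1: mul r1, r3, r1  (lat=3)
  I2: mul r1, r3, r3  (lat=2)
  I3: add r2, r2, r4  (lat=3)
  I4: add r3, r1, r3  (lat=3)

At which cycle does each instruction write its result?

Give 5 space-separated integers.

I0 mul r4: issue@1 deps=(None,None) exec_start@1 write@2
I1 mul r1: issue@2 deps=(None,None) exec_start@2 write@5
I2 mul r1: issue@3 deps=(None,None) exec_start@3 write@5
I3 add r2: issue@4 deps=(None,0) exec_start@4 write@7
I4 add r3: issue@5 deps=(2,None) exec_start@5 write@8

Answer: 2 5 5 7 8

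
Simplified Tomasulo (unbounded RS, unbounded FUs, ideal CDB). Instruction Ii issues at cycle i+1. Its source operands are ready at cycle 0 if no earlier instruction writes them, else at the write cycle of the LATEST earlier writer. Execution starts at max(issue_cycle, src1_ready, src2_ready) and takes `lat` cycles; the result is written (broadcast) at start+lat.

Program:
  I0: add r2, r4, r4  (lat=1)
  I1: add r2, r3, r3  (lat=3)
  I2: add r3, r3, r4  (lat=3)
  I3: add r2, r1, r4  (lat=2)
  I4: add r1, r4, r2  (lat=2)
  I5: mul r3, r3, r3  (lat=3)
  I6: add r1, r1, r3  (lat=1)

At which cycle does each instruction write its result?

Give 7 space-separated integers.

Answer: 2 5 6 6 8 9 10

Derivation:
I0 add r2: issue@1 deps=(None,None) exec_start@1 write@2
I1 add r2: issue@2 deps=(None,None) exec_start@2 write@5
I2 add r3: issue@3 deps=(None,None) exec_start@3 write@6
I3 add r2: issue@4 deps=(None,None) exec_start@4 write@6
I4 add r1: issue@5 deps=(None,3) exec_start@6 write@8
I5 mul r3: issue@6 deps=(2,2) exec_start@6 write@9
I6 add r1: issue@7 deps=(4,5) exec_start@9 write@10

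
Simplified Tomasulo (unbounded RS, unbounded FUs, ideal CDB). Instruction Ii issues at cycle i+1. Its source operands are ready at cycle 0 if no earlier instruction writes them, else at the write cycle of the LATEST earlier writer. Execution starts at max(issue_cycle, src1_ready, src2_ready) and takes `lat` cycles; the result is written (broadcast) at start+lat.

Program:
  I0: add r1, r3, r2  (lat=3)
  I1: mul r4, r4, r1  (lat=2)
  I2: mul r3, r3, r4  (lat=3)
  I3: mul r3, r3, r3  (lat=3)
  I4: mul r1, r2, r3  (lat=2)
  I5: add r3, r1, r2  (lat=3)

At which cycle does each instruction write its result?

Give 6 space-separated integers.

Answer: 4 6 9 12 14 17

Derivation:
I0 add r1: issue@1 deps=(None,None) exec_start@1 write@4
I1 mul r4: issue@2 deps=(None,0) exec_start@4 write@6
I2 mul r3: issue@3 deps=(None,1) exec_start@6 write@9
I3 mul r3: issue@4 deps=(2,2) exec_start@9 write@12
I4 mul r1: issue@5 deps=(None,3) exec_start@12 write@14
I5 add r3: issue@6 deps=(4,None) exec_start@14 write@17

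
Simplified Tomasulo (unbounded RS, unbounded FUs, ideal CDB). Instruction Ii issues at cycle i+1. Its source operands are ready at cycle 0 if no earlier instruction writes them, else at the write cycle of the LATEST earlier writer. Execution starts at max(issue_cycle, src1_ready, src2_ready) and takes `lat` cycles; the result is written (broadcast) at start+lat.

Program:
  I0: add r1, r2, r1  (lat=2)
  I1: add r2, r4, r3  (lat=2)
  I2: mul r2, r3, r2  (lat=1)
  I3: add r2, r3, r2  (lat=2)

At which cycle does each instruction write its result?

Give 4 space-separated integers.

Answer: 3 4 5 7

Derivation:
I0 add r1: issue@1 deps=(None,None) exec_start@1 write@3
I1 add r2: issue@2 deps=(None,None) exec_start@2 write@4
I2 mul r2: issue@3 deps=(None,1) exec_start@4 write@5
I3 add r2: issue@4 deps=(None,2) exec_start@5 write@7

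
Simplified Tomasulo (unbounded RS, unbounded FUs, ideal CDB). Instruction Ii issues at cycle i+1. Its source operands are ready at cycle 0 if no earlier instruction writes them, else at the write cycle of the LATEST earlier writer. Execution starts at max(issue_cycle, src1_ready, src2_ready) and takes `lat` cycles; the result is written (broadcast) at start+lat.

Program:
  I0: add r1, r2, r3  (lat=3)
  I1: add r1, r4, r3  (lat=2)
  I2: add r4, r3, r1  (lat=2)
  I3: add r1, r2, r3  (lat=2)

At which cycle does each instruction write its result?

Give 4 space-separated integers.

I0 add r1: issue@1 deps=(None,None) exec_start@1 write@4
I1 add r1: issue@2 deps=(None,None) exec_start@2 write@4
I2 add r4: issue@3 deps=(None,1) exec_start@4 write@6
I3 add r1: issue@4 deps=(None,None) exec_start@4 write@6

Answer: 4 4 6 6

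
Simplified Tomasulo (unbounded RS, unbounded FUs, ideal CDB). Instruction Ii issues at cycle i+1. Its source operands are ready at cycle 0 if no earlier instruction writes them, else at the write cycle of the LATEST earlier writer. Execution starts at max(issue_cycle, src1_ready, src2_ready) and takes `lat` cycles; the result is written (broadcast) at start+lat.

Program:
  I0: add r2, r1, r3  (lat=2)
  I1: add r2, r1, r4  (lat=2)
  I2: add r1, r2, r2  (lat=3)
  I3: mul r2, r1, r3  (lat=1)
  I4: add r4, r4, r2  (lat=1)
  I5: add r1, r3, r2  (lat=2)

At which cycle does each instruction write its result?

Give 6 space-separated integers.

I0 add r2: issue@1 deps=(None,None) exec_start@1 write@3
I1 add r2: issue@2 deps=(None,None) exec_start@2 write@4
I2 add r1: issue@3 deps=(1,1) exec_start@4 write@7
I3 mul r2: issue@4 deps=(2,None) exec_start@7 write@8
I4 add r4: issue@5 deps=(None,3) exec_start@8 write@9
I5 add r1: issue@6 deps=(None,3) exec_start@8 write@10

Answer: 3 4 7 8 9 10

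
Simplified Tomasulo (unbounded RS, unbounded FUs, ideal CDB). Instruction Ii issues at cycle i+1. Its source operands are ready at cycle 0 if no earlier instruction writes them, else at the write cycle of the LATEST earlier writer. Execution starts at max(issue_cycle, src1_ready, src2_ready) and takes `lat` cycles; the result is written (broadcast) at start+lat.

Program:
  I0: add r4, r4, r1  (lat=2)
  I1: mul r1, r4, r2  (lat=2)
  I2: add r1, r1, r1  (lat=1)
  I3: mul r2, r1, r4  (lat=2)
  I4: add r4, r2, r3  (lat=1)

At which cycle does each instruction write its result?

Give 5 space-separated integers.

Answer: 3 5 6 8 9

Derivation:
I0 add r4: issue@1 deps=(None,None) exec_start@1 write@3
I1 mul r1: issue@2 deps=(0,None) exec_start@3 write@5
I2 add r1: issue@3 deps=(1,1) exec_start@5 write@6
I3 mul r2: issue@4 deps=(2,0) exec_start@6 write@8
I4 add r4: issue@5 deps=(3,None) exec_start@8 write@9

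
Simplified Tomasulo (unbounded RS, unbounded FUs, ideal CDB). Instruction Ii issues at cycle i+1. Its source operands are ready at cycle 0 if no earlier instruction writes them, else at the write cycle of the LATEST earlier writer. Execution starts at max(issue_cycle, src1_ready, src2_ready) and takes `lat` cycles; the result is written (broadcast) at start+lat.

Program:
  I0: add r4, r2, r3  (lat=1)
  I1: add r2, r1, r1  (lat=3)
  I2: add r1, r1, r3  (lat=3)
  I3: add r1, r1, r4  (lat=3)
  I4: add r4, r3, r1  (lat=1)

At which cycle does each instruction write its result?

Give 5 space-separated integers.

I0 add r4: issue@1 deps=(None,None) exec_start@1 write@2
I1 add r2: issue@2 deps=(None,None) exec_start@2 write@5
I2 add r1: issue@3 deps=(None,None) exec_start@3 write@6
I3 add r1: issue@4 deps=(2,0) exec_start@6 write@9
I4 add r4: issue@5 deps=(None,3) exec_start@9 write@10

Answer: 2 5 6 9 10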